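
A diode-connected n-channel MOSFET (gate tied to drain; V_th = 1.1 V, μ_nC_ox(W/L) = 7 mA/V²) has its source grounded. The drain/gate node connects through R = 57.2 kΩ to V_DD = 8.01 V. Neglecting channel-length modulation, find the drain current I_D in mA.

I_D = 0.118 mA

With gate tied to drain, V_GS = V_DS ≥ V_GS − V_th, so the device is in saturation.
KCL at the drain: ½ k_n (V_GS − V_th)² = (V_DD − V_GS)/R.
Let x = V_GS − 1.1. Then 200 x² + x − 6.91 = 0, giving x = 0.183 V (positive root), so V_GS = 1.28 V.
I_D = (V_DD − V_GS)/R = (8.01 − 1.28) / 57.2 = 0.118 mA.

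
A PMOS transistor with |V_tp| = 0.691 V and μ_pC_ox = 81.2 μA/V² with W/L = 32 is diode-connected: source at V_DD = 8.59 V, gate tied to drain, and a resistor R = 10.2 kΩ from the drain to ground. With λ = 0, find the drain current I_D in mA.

With gate tied to drain, V_SG = V_SD ≥ V_SG − |V_tp|, so the device is in saturation.
k_p = μ_pC_ox · (W/L) = 2.598 mA/V².
KCL at the drain: ½ k_p (V_SG − |V_tp|)² = (V_DD − V_SG)/R.
Let x = V_SG − 0.691. Then 13.3 x² + x − 7.899 = 0, giving x = 0.735 V (positive root), so V_SG = 1.43 V.
I_D = (V_DD − V_SG)/R = (8.59 − 1.43) / 10.2 = 0.702 mA.

I_D = 0.702 mA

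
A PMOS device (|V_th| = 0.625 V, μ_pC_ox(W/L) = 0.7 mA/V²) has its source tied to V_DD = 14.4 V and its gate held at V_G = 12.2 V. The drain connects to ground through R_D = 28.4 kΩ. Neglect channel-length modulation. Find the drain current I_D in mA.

I_D = 0.488 mA

V_SG = V_DD − V_G = 14.4 − 12.2 = 2.2 V, so V_ov = 2.2 − 0.625 = 1.58 V.
Assume saturation: I_D = ½ k_p V_ov² = 0.5 × 0.7 × 1.58² = 0.868 mA, giving V_SD = V_DD − I_D R_D = 14.4 − 0.868 × 28.4 = -10.3 V.
But -10.3 V < V_ov = 1.58 V, so the device is actually in triode.
In triode I_D = k_p[V_ov V_SD − ½ V_SD²] and I_D = (V_DD − V_SD)/R_D. Equating: 9.94 V_SD² − 32.31 V_SD + 14.4 = 0, giving V_SD = 0.533 V (the root below V_ov).
I_D = (14.4 − 0.533) / 28.4 = 0.488 mA.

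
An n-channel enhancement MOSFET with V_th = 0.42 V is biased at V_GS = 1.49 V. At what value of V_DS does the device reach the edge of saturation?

The boundary between triode and saturation is V_DS = V_GS − V_th = V_ov.
V_ov = 1.49 − 0.42 = 1.07 V.

V_DS,sat = 1.07 V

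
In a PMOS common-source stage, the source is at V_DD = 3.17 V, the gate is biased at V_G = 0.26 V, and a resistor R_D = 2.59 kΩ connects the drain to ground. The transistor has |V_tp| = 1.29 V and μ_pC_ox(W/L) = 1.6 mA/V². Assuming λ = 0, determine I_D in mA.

I_D = 1.04 mA

V_SG = V_DD − V_G = 3.17 − 0.26 = 2.91 V, so V_ov = 2.91 − 1.29 = 1.62 V.
Assume saturation: I_D = ½ k_p V_ov² = 0.5 × 1.6 × 1.62² = 2.1 mA, giving V_SD = V_DD − I_D R_D = 3.17 − 2.1 × 2.59 = -2.27 V.
But -2.27 V < V_ov = 1.62 V, so the device is actually in triode.
In triode I_D = k_p[V_ov V_SD − ½ V_SD²] and I_D = (V_DD − V_SD)/R_D. Equating: 2.07 V_SD² − 7.713 V_SD + 3.17 = 0, giving V_SD = 0.47 V (the root below V_ov).
I_D = (3.17 − 0.47) / 2.59 = 1.04 mA.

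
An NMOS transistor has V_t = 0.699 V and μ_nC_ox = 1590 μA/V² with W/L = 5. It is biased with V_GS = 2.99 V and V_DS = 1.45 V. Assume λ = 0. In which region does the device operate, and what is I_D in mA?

Triode; I_D = 18.1 mA

k_n = μ_nC_ox · (W/L) = 7.95 mA/V².
V_ov = V_GS − V_t = 2.99 − 0.699 = 2.29 V.
Since V_DS = 1.45 V < V_ov = 2.29 V, the device is in the triode region.
I_D = k_n [V_ov · V_DS − ½ V_DS²] = 7.95 × [2.29 × 1.45 − 0.5 × 1.45²] = 18.1 mA.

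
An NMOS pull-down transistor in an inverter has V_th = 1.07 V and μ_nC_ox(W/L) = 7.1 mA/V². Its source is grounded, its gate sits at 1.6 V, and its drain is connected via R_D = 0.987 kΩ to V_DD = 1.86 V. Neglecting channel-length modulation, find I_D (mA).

I_D = 0.997 mA

V_GS = V_G = 1.6 V, so V_ov = 1.6 − 1.07 = 0.53 V.
Assume saturation: I_D = ½ k_n V_ov² = 0.5 × 7.1 × 0.53² = 0.997 mA, giving V_DS = V_DD − I_D R_D = 1.86 − 0.997 × 0.987 = 0.876 V.
V_DS = 0.876 V ≥ V_ov = 0.53 V, confirming saturation.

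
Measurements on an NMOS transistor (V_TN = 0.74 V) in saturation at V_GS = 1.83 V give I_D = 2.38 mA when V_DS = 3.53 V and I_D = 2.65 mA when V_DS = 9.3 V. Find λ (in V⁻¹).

λ = 0.0211 V⁻¹

With V_GS fixed, I_D ∝ (1 + λ V_DS) in saturation, so I_D2/I_D1 = (1 + λ V_DS2)/(1 + λ V_DS1).
2.65/2.38 = 1.113 = (1 + 9.3 λ)/(1 + 3.53 λ).
Solving: λ (I_D1 V_DS2 − I_D2 V_DS1) = I_D2 − I_D1, so λ = (2.65 − 2.38) / (2.38 × 9.3 − 2.65 × 3.53) = 0.27 / 12.8 = 0.0211 V⁻¹.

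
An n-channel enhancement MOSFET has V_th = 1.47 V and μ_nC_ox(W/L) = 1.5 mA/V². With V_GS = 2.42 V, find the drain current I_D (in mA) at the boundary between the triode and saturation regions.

I_D = 0.677 mA

At the boundary V_DS = V_ov = V_GS − V_th = 2.42 − 1.47 = 0.95 V.
I_D = ½ k_n V_ov² = 0.5 × 1.5 × 0.95² = 0.677 mA.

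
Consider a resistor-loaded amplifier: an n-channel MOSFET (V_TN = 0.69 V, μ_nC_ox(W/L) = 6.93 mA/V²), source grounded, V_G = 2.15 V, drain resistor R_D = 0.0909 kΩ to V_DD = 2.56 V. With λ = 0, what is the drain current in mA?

I_D = 7.39 mA

V_GS = V_G = 2.15 V, so V_ov = 2.15 − 0.69 = 1.46 V.
Assume saturation: I_D = ½ k_n V_ov² = 0.5 × 6.93 × 1.46² = 7.39 mA, giving V_DS = V_DD − I_D R_D = 2.56 − 7.39 × 0.0909 = 1.89 V.
V_DS = 1.89 V ≥ V_ov = 1.46 V, confirming saturation.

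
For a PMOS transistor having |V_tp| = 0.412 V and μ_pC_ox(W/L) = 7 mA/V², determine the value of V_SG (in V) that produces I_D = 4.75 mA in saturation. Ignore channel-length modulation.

In saturation I_D = ½ k_p (V_SG − |V_tp|)², so V_SG − |V_tp| = √(2 I_D / k_p) = √(2 × 4.75 / 7) = 1.16 V.
V_SG = 0.412 + 1.16 = 1.58 V.

V_SG = 1.58 V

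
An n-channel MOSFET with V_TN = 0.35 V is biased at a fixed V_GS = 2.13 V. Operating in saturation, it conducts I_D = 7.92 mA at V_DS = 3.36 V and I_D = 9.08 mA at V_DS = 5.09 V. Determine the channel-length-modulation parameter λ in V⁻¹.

With V_GS fixed, I_D ∝ (1 + λ V_DS) in saturation, so I_D2/I_D1 = (1 + λ V_DS2)/(1 + λ V_DS1).
9.08/7.92 = 1.146 = (1 + 5.09 λ)/(1 + 3.36 λ).
Solving: λ (I_D1 V_DS2 − I_D2 V_DS1) = I_D2 − I_D1, so λ = (9.08 − 7.92) / (7.92 × 5.09 − 9.08 × 3.36) = 1.16 / 9.8 = 0.118 V⁻¹.

λ = 0.118 V⁻¹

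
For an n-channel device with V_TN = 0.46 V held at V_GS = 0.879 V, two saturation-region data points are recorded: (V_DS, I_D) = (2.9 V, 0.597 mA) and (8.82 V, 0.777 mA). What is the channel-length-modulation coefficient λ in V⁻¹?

With V_GS fixed, I_D ∝ (1 + λ V_DS) in saturation, so I_D2/I_D1 = (1 + λ V_DS2)/(1 + λ V_DS1).
0.777/0.597 = 1.302 = (1 + 8.82 λ)/(1 + 2.9 λ).
Solving: λ (I_D1 V_DS2 − I_D2 V_DS1) = I_D2 − I_D1, so λ = (0.777 − 0.597) / (0.597 × 8.82 − 0.777 × 2.9) = 0.18 / 3.01 = 0.0598 V⁻¹.

λ = 0.0598 V⁻¹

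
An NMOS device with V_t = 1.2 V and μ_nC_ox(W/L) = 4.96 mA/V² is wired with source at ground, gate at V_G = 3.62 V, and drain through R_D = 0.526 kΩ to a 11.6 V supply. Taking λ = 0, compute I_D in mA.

I_D = 14.5 mA

V_GS = V_G = 3.62 V, so V_ov = 3.62 − 1.2 = 2.42 V.
Assume saturation: I_D = ½ k_n V_ov² = 0.5 × 4.96 × 2.42² = 14.5 mA, giving V_DS = V_DD − I_D R_D = 11.6 − 14.5 × 0.526 = 3.96 V.
V_DS = 3.96 V ≥ V_ov = 2.42 V, confirming saturation.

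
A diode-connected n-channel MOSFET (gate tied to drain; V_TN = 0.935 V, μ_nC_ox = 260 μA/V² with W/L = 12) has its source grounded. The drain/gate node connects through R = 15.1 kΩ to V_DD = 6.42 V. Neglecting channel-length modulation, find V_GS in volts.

With gate tied to drain, V_GS = V_DS ≥ V_GS − V_TN, so the device is in saturation.
k_n = μ_nC_ox · (W/L) = 3.12 mA/V².
KCL at the drain: ½ k_n (V_GS − V_TN)² = (V_DD − V_GS)/R.
Let x = V_GS − 0.935. Then 23.6 x² + x − 5.485 = 0, giving x = 0.462 V (positive root), so V_GS = 1.4 V.
I_D = (V_DD − V_GS)/R = (6.42 − 1.4) / 15.1 = 0.333 mA.

V_GS = 1.40 V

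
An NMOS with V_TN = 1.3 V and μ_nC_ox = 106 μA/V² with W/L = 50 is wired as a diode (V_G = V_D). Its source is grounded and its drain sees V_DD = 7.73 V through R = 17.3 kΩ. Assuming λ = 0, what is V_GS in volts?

V_GS = 1.66 V

With gate tied to drain, V_GS = V_DS ≥ V_GS − V_TN, so the device is in saturation.
k_n = μ_nC_ox · (W/L) = 5.3 mA/V².
KCL at the drain: ½ k_n (V_GS − V_TN)² = (V_DD − V_GS)/R.
Let x = V_GS − 1.3. Then 45.8 x² + x − 6.43 = 0, giving x = 0.364 V (positive root), so V_GS = 1.66 V.
I_D = (V_DD − V_GS)/R = (7.73 − 1.66) / 17.3 = 0.351 mA.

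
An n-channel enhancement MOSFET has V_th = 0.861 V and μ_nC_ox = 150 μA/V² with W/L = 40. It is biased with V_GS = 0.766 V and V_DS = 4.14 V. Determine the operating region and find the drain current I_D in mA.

Cutoff; I_D = 0 mA

V_GS = 0.766 V < V_th = 0.861 V, so the transistor is in cutoff.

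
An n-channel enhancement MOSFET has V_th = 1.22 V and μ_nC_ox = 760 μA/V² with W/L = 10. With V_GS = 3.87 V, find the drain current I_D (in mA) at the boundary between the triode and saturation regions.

At the boundary V_DS = V_ov = V_GS − V_th = 3.87 − 1.22 = 2.65 V.
k_n = μ_nC_ox · (W/L) = 7.6 mA/V².
I_D = ½ k_n V_ov² = 0.5 × 7.6 × 2.65² = 26.7 mA.

I_D = 26.7 mA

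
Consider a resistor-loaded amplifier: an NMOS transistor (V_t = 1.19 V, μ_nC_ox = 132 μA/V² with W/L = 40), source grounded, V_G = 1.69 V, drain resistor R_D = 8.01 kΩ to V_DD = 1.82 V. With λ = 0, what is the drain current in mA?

V_GS = V_G = 1.69 V, so V_ov = 1.69 − 1.19 = 0.5 V.
k_n = μ_nC_ox · (W/L) = 5.28 mA/V².
Assume saturation: I_D = ½ k_n V_ov² = 0.5 × 5.28 × 0.5² = 0.66 mA, giving V_DS = V_DD − I_D R_D = 1.82 − 0.66 × 8.01 = -3.47 V.
But -3.47 V < V_ov = 0.5 V, so the device is actually in triode.
In triode I_D = k_n[V_ov V_DS − ½ V_DS²] and I_D = (V_DD − V_DS)/R_D. Equating: 21.1 V_DS² − 22.15 V_DS + 1.82 = 0, giving V_DS = 0.0899 V (the root below V_ov).
I_D = (1.82 − 0.0899) / 8.01 = 0.216 mA.

I_D = 0.216 mA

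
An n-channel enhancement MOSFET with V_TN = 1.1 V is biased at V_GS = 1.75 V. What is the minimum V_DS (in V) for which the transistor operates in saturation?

V_DS,sat = 0.650 V

The boundary between triode and saturation is V_DS = V_GS − V_TN = V_ov.
V_ov = 1.75 − 1.1 = 0.65 V.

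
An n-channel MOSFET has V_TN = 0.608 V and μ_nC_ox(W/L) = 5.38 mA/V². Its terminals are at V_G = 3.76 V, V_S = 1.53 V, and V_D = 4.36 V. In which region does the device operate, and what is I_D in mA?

Saturation; I_D = 7.08 mA

V_GS = V_G − V_S = 3.76 − 1.53 = 2.23 V; V_DS = V_D − V_S = 4.36 − 1.53 = 2.83 V.
V_ov = V_GS − V_TN = 2.23 − 0.608 = 1.62 V.
Since V_DS = 2.83 V ≥ V_ov = 1.62 V, the device is in saturation.
I_D = ½ k_n V_ov² = 0.5 × 5.38 × 1.62² = 7.08 mA.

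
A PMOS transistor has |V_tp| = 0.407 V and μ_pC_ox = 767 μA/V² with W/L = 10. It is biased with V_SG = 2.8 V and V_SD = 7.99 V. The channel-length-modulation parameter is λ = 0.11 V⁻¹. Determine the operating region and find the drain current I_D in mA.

k_p = μ_pC_ox · (W/L) = 7.67 mA/V².
V_ov = V_SG − |V_tp| = 2.8 − 0.407 = 2.39 V.
Since V_SD = 7.99 V ≥ V_ov = 2.39 V, the device is in saturation.
I_D = ½ k_p V_ov² (1 + λ V_SD) = 0.5 × 7.67 × 2.39² × (1 + 0.11 × 7.99) = 41.3 mA.

Saturation; I_D = 41.3 mA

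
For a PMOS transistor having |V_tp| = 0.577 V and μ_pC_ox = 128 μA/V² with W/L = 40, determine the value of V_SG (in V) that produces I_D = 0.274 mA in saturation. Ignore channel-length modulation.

k_p = μ_pC_ox · (W/L) = 5.12 mA/V².
In saturation I_D = ½ k_p (V_SG − |V_tp|)², so V_SG − |V_tp| = √(2 I_D / k_p) = √(2 × 0.274 / 5.12) = 0.327 V.
V_SG = 0.577 + 0.327 = 0.904 V.

V_SG = 0.904 V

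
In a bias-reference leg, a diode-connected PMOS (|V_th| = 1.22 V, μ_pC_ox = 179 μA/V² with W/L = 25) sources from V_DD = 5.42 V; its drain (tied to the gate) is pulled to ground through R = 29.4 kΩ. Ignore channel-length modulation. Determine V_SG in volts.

With gate tied to drain, V_SG = V_SD ≥ V_SG − |V_th|, so the device is in saturation.
k_p = μ_pC_ox · (W/L) = 4.475 mA/V².
KCL at the drain: ½ k_p (V_SG − |V_th|)² = (V_DD − V_SG)/R.
Let x = V_SG − 1.22. Then 65.8 x² + x − 4.2 = 0, giving x = 0.245 V (positive root), so V_SG = 1.47 V.
I_D = (V_DD − V_SG)/R = (5.42 − 1.47) / 29.4 = 0.135 mA.

V_SG = 1.47 V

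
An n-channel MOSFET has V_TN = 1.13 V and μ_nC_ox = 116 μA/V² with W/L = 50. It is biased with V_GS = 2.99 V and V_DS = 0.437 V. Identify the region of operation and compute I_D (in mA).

Triode; I_D = 4.16 mA

k_n = μ_nC_ox · (W/L) = 5.8 mA/V².
V_ov = V_GS − V_TN = 2.99 − 1.13 = 1.86 V.
Since V_DS = 0.437 V < V_ov = 1.86 V, the device is in the triode region.
I_D = k_n [V_ov · V_DS − ½ V_DS²] = 5.8 × [1.86 × 0.437 − 0.5 × 0.437²] = 4.16 mA.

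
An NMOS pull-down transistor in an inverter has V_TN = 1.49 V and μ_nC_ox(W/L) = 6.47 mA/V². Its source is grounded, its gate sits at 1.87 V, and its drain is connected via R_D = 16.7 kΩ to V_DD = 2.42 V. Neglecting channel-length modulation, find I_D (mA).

V_GS = V_G = 1.87 V, so V_ov = 1.87 − 1.49 = 0.38 V.
Assume saturation: I_D = ½ k_n V_ov² = 0.5 × 6.47 × 0.38² = 0.467 mA, giving V_DS = V_DD − I_D R_D = 2.42 − 0.467 × 16.7 = -5.38 V.
But -5.38 V < V_ov = 0.38 V, so the device is actually in triode.
In triode I_D = k_n[V_ov V_DS − ½ V_DS²] and I_D = (V_DD − V_DS)/R_D. Equating: 54 V_DS² − 42.06 V_DS + 2.42 = 0, giving V_DS = 0.0626 V (the root below V_ov).
I_D = (2.42 − 0.0626) / 16.7 = 0.141 mA.

I_D = 0.141 mA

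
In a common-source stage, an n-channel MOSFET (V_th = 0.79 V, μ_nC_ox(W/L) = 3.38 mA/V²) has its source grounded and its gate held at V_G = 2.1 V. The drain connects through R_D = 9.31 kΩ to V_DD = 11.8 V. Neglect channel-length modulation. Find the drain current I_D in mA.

V_GS = V_G = 2.1 V, so V_ov = 2.1 − 0.79 = 1.31 V.
Assume saturation: I_D = ½ k_n V_ov² = 0.5 × 3.38 × 1.31² = 2.9 mA, giving V_DS = V_DD − I_D R_D = 11.8 − 2.9 × 9.31 = -15.2 V.
But -15.2 V < V_ov = 1.31 V, so the device is actually in triode.
In triode I_D = k_n[V_ov V_DS − ½ V_DS²] and I_D = (V_DD − V_DS)/R_D. Equating: 15.7 V_DS² − 42.22 V_DS + 11.8 = 0, giving V_DS = 0.317 V (the root below V_ov).
I_D = (11.8 − 0.317) / 9.31 = 1.23 mA.

I_D = 1.23 mA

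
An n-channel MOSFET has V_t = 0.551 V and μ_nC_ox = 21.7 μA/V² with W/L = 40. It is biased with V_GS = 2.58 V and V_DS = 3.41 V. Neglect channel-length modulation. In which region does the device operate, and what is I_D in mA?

k_n = μ_nC_ox · (W/L) = 0.868 mA/V².
V_ov = V_GS − V_t = 2.58 − 0.551 = 2.03 V.
Since V_DS = 3.41 V ≥ V_ov = 2.03 V, the device is in saturation.
I_D = ½ k_n V_ov² = 0.5 × 0.868 × 2.03² = 1.79 mA.

Saturation; I_D = 1.79 mA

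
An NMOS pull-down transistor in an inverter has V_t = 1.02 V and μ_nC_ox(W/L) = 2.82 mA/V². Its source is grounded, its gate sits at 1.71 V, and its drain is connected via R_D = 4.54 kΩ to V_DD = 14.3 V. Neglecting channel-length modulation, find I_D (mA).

I_D = 0.671 mA

V_GS = V_G = 1.71 V, so V_ov = 1.71 − 1.02 = 0.69 V.
Assume saturation: I_D = ½ k_n V_ov² = 0.5 × 2.82 × 0.69² = 0.671 mA, giving V_DS = V_DD − I_D R_D = 14.3 − 0.671 × 4.54 = 11.3 V.
V_DS = 11.3 V ≥ V_ov = 0.69 V, confirming saturation.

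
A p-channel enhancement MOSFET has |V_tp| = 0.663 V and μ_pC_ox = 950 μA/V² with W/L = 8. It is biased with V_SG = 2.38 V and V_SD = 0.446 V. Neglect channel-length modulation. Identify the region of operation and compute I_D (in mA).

Triode; I_D = 5.06 mA

k_p = μ_pC_ox · (W/L) = 7.6 mA/V².
V_ov = V_SG − |V_tp| = 2.38 − 0.663 = 1.72 V.
Since V_SD = 0.446 V < V_ov = 1.72 V, the device is in the triode region.
I_D = k_p [V_ov · V_SD − ½ V_SD²] = 7.6 × [1.72 × 0.446 − 0.5 × 0.446²] = 5.06 mA.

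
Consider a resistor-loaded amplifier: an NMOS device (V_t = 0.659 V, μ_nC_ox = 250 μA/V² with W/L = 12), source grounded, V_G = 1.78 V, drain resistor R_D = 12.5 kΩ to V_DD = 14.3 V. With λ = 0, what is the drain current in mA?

V_GS = V_G = 1.78 V, so V_ov = 1.78 − 0.659 = 1.12 V.
k_n = μ_nC_ox · (W/L) = 3 mA/V².
Assume saturation: I_D = ½ k_n V_ov² = 0.5 × 3 × 1.12² = 1.88 mA, giving V_DS = V_DD − I_D R_D = 14.3 − 1.88 × 12.5 = -9.26 V.
But -9.26 V < V_ov = 1.12 V, so the device is actually in triode.
In triode I_D = k_n[V_ov V_DS − ½ V_DS²] and I_D = (V_DD − V_DS)/R_D. Equating: 18.8 V_DS² − 43.04 V_DS + 14.3 = 0, giving V_DS = 0.403 V (the root below V_ov).
I_D = (14.3 − 0.403) / 12.5 = 1.11 mA.

I_D = 1.11 mA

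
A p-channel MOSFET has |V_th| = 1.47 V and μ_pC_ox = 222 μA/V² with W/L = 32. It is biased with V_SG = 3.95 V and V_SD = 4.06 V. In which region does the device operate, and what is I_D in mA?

k_p = μ_pC_ox · (W/L) = 7.104 mA/V².
V_ov = V_SG − |V_th| = 3.95 − 1.47 = 2.48 V.
Since V_SD = 4.06 V ≥ V_ov = 2.48 V, the device is in saturation.
I_D = ½ k_p V_ov² = 0.5 × 7.104 × 2.48² = 21.8 mA.

Saturation; I_D = 21.8 mA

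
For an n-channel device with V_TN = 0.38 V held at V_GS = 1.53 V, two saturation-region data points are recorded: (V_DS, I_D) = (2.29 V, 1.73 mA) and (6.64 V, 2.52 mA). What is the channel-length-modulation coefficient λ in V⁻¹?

λ = 0.138 V⁻¹

With V_GS fixed, I_D ∝ (1 + λ V_DS) in saturation, so I_D2/I_D1 = (1 + λ V_DS2)/(1 + λ V_DS1).
2.52/1.73 = 1.457 = (1 + 6.64 λ)/(1 + 2.29 λ).
Solving: λ (I_D1 V_DS2 − I_D2 V_DS1) = I_D2 − I_D1, so λ = (2.52 − 1.73) / (1.73 × 6.64 − 2.52 × 2.29) = 0.79 / 5.72 = 0.138 V⁻¹.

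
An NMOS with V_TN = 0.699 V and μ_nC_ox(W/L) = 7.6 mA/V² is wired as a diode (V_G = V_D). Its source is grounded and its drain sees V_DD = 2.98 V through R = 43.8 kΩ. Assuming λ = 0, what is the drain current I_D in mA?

I_D = 0.0495 mA

With gate tied to drain, V_GS = V_DS ≥ V_GS − V_TN, so the device is in saturation.
KCL at the drain: ½ k_n (V_GS − V_TN)² = (V_DD − V_GS)/R.
Let x = V_GS − 0.699. Then 166 x² + x − 2.281 = 0, giving x = 0.114 V (positive root), so V_GS = 0.813 V.
I_D = (V_DD − V_GS)/R = (2.98 − 0.813) / 43.8 = 0.0495 mA.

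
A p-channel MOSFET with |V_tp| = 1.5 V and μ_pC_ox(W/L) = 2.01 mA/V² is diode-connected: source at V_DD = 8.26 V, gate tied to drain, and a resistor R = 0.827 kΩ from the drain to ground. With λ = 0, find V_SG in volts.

With gate tied to drain, V_SG = V_SD ≥ V_SG − |V_tp|, so the device is in saturation.
KCL at the drain: ½ k_p (V_SG − |V_tp|)² = (V_DD − V_SG)/R.
Let x = V_SG − 1.5. Then 0.831 x² + x − 6.76 = 0, giving x = 2.31 V (positive root), so V_SG = 3.81 V.
I_D = (V_DD − V_SG)/R = (8.26 − 3.81) / 0.827 = 5.38 mA.

V_SG = 3.81 V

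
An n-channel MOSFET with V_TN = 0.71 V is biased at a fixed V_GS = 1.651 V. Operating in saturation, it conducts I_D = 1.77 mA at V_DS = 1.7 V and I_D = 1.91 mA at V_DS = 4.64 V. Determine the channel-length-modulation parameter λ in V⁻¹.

With V_GS fixed, I_D ∝ (1 + λ V_DS) in saturation, so I_D2/I_D1 = (1 + λ V_DS2)/(1 + λ V_DS1).
1.91/1.77 = 1.079 = (1 + 4.64 λ)/(1 + 1.7 λ).
Solving: λ (I_D1 V_DS2 − I_D2 V_DS1) = I_D2 − I_D1, so λ = (1.91 − 1.77) / (1.77 × 4.64 − 1.91 × 1.7) = 0.14 / 4.97 = 0.0282 V⁻¹.

λ = 0.0282 V⁻¹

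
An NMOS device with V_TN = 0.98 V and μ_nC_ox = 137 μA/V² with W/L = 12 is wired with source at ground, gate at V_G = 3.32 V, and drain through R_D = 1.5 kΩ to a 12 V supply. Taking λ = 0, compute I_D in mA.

V_GS = V_G = 3.32 V, so V_ov = 3.32 − 0.98 = 2.34 V.
k_n = μ_nC_ox · (W/L) = 1.644 mA/V².
Assume saturation: I_D = ½ k_n V_ov² = 0.5 × 1.644 × 2.34² = 4.5 mA, giving V_DS = V_DD − I_D R_D = 12 − 4.5 × 1.5 = 5.25 V.
V_DS = 5.25 V ≥ V_ov = 2.34 V, confirming saturation.

I_D = 4.50 mA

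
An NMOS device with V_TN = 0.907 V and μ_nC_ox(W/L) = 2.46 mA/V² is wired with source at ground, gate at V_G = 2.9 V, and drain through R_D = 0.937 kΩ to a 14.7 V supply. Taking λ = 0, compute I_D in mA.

I_D = 4.89 mA

V_GS = V_G = 2.9 V, so V_ov = 2.9 − 0.907 = 1.99 V.
Assume saturation: I_D = ½ k_n V_ov² = 0.5 × 2.46 × 1.99² = 4.89 mA, giving V_DS = V_DD − I_D R_D = 14.7 − 4.89 × 0.937 = 10.1 V.
V_DS = 10.1 V ≥ V_ov = 1.99 V, confirming saturation.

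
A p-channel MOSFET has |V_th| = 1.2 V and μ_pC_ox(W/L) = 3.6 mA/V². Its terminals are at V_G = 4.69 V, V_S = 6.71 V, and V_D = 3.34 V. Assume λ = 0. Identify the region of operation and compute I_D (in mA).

V_SG = V_S − V_G = 6.71 − 4.69 = 2.02 V; V_SD = V_S − V_D = 6.71 − 3.34 = 3.37 V.
V_ov = V_SG − |V_th| = 2.02 − 1.2 = 0.82 V.
Since V_SD = 3.37 V ≥ V_ov = 0.82 V, the device is in saturation.
I_D = ½ k_p V_ov² = 0.5 × 3.6 × 0.82² = 1.21 mA.

Saturation; I_D = 1.21 mA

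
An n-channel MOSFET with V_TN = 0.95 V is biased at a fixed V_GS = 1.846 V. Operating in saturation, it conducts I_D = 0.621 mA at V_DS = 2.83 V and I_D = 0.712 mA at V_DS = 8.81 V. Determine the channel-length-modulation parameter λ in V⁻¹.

λ = 0.0263 V⁻¹

With V_GS fixed, I_D ∝ (1 + λ V_DS) in saturation, so I_D2/I_D1 = (1 + λ V_DS2)/(1 + λ V_DS1).
0.712/0.621 = 1.147 = (1 + 8.81 λ)/(1 + 2.83 λ).
Solving: λ (I_D1 V_DS2 − I_D2 V_DS1) = I_D2 − I_D1, so λ = (0.712 − 0.621) / (0.621 × 8.81 − 0.712 × 2.83) = 0.091 / 3.46 = 0.0263 V⁻¹.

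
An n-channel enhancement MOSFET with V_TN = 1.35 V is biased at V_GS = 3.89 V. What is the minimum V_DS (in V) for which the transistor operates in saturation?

The boundary between triode and saturation is V_DS = V_GS − V_TN = V_ov.
V_ov = 3.89 − 1.35 = 2.54 V.

V_DS,sat = 2.54 V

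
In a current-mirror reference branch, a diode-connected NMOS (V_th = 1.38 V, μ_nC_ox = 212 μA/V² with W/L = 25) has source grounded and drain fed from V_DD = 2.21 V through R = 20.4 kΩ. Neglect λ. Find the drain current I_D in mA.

I_D = 0.0350 mA

With gate tied to drain, V_GS = V_DS ≥ V_GS − V_th, so the device is in saturation.
k_n = μ_nC_ox · (W/L) = 5.3 mA/V².
KCL at the drain: ½ k_n (V_GS − V_th)² = (V_DD − V_GS)/R.
Let x = V_GS − 1.38. Then 54.1 x² + x − 0.83 = 0, giving x = 0.115 V (positive root), so V_GS = 1.5 V.
I_D = (V_DD − V_GS)/R = (2.21 − 1.5) / 20.4 = 0.035 mA.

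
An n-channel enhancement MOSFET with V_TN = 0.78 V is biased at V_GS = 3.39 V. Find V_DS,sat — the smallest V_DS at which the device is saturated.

V_DS,sat = 2.61 V

The boundary between triode and saturation is V_DS = V_GS − V_TN = V_ov.
V_ov = 3.39 − 0.78 = 2.61 V.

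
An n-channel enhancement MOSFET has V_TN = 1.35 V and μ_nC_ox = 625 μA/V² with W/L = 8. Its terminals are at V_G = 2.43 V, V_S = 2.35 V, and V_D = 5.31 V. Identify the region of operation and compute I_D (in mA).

Cutoff; I_D = 0 mA

V_GS = V_G − V_S = 2.43 − 2.35 = 0.08 V; V_DS = V_D − V_S = 5.31 − 2.35 = 2.96 V.
V_GS = 0.08 V < V_TN = 1.35 V, so the transistor is in cutoff.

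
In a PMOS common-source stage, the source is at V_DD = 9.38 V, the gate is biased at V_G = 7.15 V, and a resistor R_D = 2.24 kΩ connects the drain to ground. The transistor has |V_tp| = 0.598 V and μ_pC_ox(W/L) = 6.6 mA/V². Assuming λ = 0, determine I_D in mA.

V_SG = V_DD − V_G = 9.38 − 7.15 = 2.23 V, so V_ov = 2.23 − 0.598 = 1.63 V.
Assume saturation: I_D = ½ k_p V_ov² = 0.5 × 6.6 × 1.63² = 8.79 mA, giving V_SD = V_DD − I_D R_D = 9.38 − 8.79 × 2.24 = -10.3 V.
But -10.3 V < V_ov = 1.63 V, so the device is actually in triode.
In triode I_D = k_p[V_ov V_SD − ½ V_SD²] and I_D = (V_DD − V_SD)/R_D. Equating: 7.39 V_SD² − 25.13 V_SD + 9.38 = 0, giving V_SD = 0.427 V (the root below V_ov).
I_D = (9.38 − 0.427) / 2.24 = 4 mA.

I_D = 4.00 mA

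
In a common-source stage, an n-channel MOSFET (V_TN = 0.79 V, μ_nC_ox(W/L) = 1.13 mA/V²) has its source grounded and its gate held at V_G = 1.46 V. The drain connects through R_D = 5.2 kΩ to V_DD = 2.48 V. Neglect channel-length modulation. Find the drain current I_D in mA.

V_GS = V_G = 1.46 V, so V_ov = 1.46 − 0.79 = 0.67 V.
Assume saturation: I_D = ½ k_n V_ov² = 0.5 × 1.13 × 0.67² = 0.254 mA, giving V_DS = V_DD − I_D R_D = 2.48 − 0.254 × 5.2 = 1.16 V.
V_DS = 1.16 V ≥ V_ov = 0.67 V, confirming saturation.

I_D = 0.254 mA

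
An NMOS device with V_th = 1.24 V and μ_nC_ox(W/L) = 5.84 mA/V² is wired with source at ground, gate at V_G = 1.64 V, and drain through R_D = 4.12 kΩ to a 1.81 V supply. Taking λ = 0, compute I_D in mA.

V_GS = V_G = 1.64 V, so V_ov = 1.64 − 1.24 = 0.4 V.
Assume saturation: I_D = ½ k_n V_ov² = 0.5 × 5.84 × 0.4² = 0.467 mA, giving V_DS = V_DD − I_D R_D = 1.81 − 0.467 × 4.12 = -0.115 V.
But -0.115 V < V_ov = 0.4 V, so the device is actually in triode.
In triode I_D = k_n[V_ov V_DS − ½ V_DS²] and I_D = (V_DD − V_DS)/R_D. Equating: 12 V_DS² − 10.62 V_DS + 1.81 = 0, giving V_DS = 0.231 V (the root below V_ov).
I_D = (1.81 − 0.231) / 4.12 = 0.383 mA.

I_D = 0.383 mA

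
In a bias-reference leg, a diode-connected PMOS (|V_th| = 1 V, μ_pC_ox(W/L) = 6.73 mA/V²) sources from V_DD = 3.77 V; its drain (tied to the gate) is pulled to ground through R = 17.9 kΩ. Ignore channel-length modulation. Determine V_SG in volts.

With gate tied to drain, V_SG = V_SD ≥ V_SG − |V_th|, so the device is in saturation.
KCL at the drain: ½ k_p (V_SG − |V_th|)² = (V_DD − V_SG)/R.
Let x = V_SG − 1. Then 60.2 x² + x − 2.77 = 0, giving x = 0.206 V (positive root), so V_SG = 1.21 V.
I_D = (V_DD − V_SG)/R = (3.77 − 1.21) / 17.9 = 0.143 mA.

V_SG = 1.21 V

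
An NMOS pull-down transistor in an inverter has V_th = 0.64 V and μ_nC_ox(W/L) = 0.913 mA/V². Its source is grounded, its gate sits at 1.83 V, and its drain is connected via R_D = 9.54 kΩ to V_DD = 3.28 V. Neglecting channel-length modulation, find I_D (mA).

V_GS = V_G = 1.83 V, so V_ov = 1.83 − 0.64 = 1.19 V.
Assume saturation: I_D = ½ k_n V_ov² = 0.5 × 0.913 × 1.19² = 0.646 mA, giving V_DS = V_DD − I_D R_D = 3.28 − 0.646 × 9.54 = -2.89 V.
But -2.89 V < V_ov = 1.19 V, so the device is actually in triode.
In triode I_D = k_n[V_ov V_DS − ½ V_DS²] and I_D = (V_DD − V_DS)/R_D. Equating: 4.36 V_DS² − 11.36 V_DS + 3.28 = 0, giving V_DS = 0.33 V (the root below V_ov).
I_D = (3.28 − 0.33) / 9.54 = 0.309 mA.

I_D = 0.309 mA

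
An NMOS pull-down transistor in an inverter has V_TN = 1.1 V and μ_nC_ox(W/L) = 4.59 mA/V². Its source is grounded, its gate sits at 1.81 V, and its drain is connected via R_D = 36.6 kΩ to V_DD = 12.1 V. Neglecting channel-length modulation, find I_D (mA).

V_GS = V_G = 1.81 V, so V_ov = 1.81 − 1.1 = 0.71 V.
Assume saturation: I_D = ½ k_n V_ov² = 0.5 × 4.59 × 0.71² = 1.16 mA, giving V_DS = V_DD − I_D R_D = 12.1 − 1.16 × 36.6 = -30.2 V.
But -30.2 V < V_ov = 0.71 V, so the device is actually in triode.
In triode I_D = k_n[V_ov V_DS − ½ V_DS²] and I_D = (V_DD − V_DS)/R_D. Equating: 84 V_DS² − 120.3 V_DS + 12.1 = 0, giving V_DS = 0.109 V (the root below V_ov).
I_D = (12.1 − 0.109) / 36.6 = 0.328 mA.

I_D = 0.328 mA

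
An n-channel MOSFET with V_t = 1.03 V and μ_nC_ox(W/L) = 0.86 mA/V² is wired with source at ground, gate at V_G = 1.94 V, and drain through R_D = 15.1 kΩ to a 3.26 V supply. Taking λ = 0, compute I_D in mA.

I_D = 0.196 mA

V_GS = V_G = 1.94 V, so V_ov = 1.94 − 1.03 = 0.91 V.
Assume saturation: I_D = ½ k_n V_ov² = 0.5 × 0.86 × 0.91² = 0.356 mA, giving V_DS = V_DD − I_D R_D = 3.26 − 0.356 × 15.1 = -2.12 V.
But -2.12 V < V_ov = 0.91 V, so the device is actually in triode.
In triode I_D = k_n[V_ov V_DS − ½ V_DS²] and I_D = (V_DD − V_DS)/R_D. Equating: 6.49 V_DS² − 12.82 V_DS + 3.26 = 0, giving V_DS = 0.3 V (the root below V_ov).
I_D = (3.26 − 0.3) / 15.1 = 0.196 mA.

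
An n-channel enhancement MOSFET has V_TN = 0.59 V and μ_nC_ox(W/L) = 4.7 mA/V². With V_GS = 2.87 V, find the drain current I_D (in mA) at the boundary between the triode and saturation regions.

I_D = 12.2 mA

At the boundary V_DS = V_ov = V_GS − V_TN = 2.87 − 0.59 = 2.28 V.
I_D = ½ k_n V_ov² = 0.5 × 4.7 × 2.28² = 12.2 mA.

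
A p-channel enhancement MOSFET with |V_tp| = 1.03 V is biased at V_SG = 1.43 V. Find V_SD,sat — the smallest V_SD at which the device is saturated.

The boundary between triode and saturation is V_SD = V_SG − |V_tp| = V_ov.
V_ov = 1.43 − 1.03 = 0.4 V.

V_SD,sat = 0.400 V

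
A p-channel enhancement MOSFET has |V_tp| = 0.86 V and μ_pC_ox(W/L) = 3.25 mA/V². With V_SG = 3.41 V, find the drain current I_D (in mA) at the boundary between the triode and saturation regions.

At the boundary V_SD = V_ov = V_SG − |V_tp| = 3.41 − 0.86 = 2.55 V.
I_D = ½ k_p V_ov² = 0.5 × 3.25 × 2.55² = 10.6 mA.

I_D = 10.6 mA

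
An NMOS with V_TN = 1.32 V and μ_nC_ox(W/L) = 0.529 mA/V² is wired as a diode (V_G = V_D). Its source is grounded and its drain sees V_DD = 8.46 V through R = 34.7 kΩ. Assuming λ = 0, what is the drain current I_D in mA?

With gate tied to drain, V_GS = V_DS ≥ V_GS − V_TN, so the device is in saturation.
KCL at the drain: ½ k_n (V_GS − V_TN)² = (V_DD − V_GS)/R.
Let x = V_GS − 1.32. Then 9.18 x² + x − 7.14 = 0, giving x = 0.829 V (positive root), so V_GS = 2.15 V.
I_D = (V_DD − V_GS)/R = (8.46 − 2.15) / 34.7 = 0.182 mA.

I_D = 0.182 mA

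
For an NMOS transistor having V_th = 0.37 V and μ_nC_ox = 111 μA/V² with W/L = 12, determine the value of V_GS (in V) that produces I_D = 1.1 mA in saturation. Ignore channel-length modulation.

V_GS = 1.66 V

k_n = μ_nC_ox · (W/L) = 1.332 mA/V².
In saturation I_D = ½ k_n (V_GS − V_th)², so V_GS − V_th = √(2 I_D / k_n) = √(2 × 1.1 / 1.332) = 1.29 V.
V_GS = 0.37 + 1.29 = 1.66 V.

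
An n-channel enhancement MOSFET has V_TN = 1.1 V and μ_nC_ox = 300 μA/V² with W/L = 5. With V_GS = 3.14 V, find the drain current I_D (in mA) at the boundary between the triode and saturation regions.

I_D = 3.12 mA

At the boundary V_DS = V_ov = V_GS − V_TN = 3.14 − 1.1 = 2.04 V.
k_n = μ_nC_ox · (W/L) = 1.5 mA/V².
I_D = ½ k_n V_ov² = 0.5 × 1.5 × 2.04² = 3.12 mA.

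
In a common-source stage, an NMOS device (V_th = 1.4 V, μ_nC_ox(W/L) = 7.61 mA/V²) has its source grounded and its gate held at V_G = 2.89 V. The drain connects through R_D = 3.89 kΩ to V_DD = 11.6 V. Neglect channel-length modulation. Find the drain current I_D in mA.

V_GS = V_G = 2.89 V, so V_ov = 2.89 − 1.4 = 1.49 V.
Assume saturation: I_D = ½ k_n V_ov² = 0.5 × 7.61 × 1.49² = 8.45 mA, giving V_DS = V_DD − I_D R_D = 11.6 − 8.45 × 3.89 = -21.3 V.
But -21.3 V < V_ov = 1.49 V, so the device is actually in triode.
In triode I_D = k_n[V_ov V_DS − ½ V_DS²] and I_D = (V_DD − V_DS)/R_D. Equating: 14.8 V_DS² − 45.11 V_DS + 11.6 = 0, giving V_DS = 0.284 V (the root below V_ov).
I_D = (11.6 − 0.284) / 3.89 = 2.91 mA.

I_D = 2.91 mA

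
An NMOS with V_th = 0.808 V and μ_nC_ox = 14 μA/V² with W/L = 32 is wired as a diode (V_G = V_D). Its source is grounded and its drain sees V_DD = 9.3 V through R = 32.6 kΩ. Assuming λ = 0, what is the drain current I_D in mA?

I_D = 0.229 mA

With gate tied to drain, V_GS = V_DS ≥ V_GS − V_th, so the device is in saturation.
k_n = μ_nC_ox · (W/L) = 0.448 mA/V².
KCL at the drain: ½ k_n (V_GS − V_th)² = (V_DD − V_GS)/R.
Let x = V_GS − 0.808. Then 7.3 x² + x − 8.492 = 0, giving x = 1.01 V (positive root), so V_GS = 1.82 V.
I_D = (V_DD − V_GS)/R = (9.3 − 1.82) / 32.6 = 0.229 mA.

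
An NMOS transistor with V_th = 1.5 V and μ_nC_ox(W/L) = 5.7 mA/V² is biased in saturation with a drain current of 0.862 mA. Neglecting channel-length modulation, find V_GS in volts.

In saturation I_D = ½ k_n (V_GS − V_th)², so V_GS − V_th = √(2 I_D / k_n) = √(2 × 0.862 / 5.7) = 0.55 V.
V_GS = 1.5 + 0.55 = 2.05 V.

V_GS = 2.05 V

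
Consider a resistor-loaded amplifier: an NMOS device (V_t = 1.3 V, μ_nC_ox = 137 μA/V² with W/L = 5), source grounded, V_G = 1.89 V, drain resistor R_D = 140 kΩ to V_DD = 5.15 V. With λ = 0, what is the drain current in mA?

I_D = 0.0361 mA

V_GS = V_G = 1.89 V, so V_ov = 1.89 − 1.3 = 0.59 V.
k_n = μ_nC_ox · (W/L) = 0.685 mA/V².
Assume saturation: I_D = ½ k_n V_ov² = 0.5 × 0.685 × 0.59² = 0.119 mA, giving V_DS = V_DD − I_D R_D = 5.15 − 0.119 × 140 = -11.5 V.
But -11.5 V < V_ov = 0.59 V, so the device is actually in triode.
In triode I_D = k_n[V_ov V_DS − ½ V_DS²] and I_D = (V_DD − V_DS)/R_D. Equating: 48 V_DS² − 57.58 V_DS + 5.15 = 0, giving V_DS = 0.0973 V (the root below V_ov).
I_D = (5.15 − 0.0973) / 140 = 0.0361 mA.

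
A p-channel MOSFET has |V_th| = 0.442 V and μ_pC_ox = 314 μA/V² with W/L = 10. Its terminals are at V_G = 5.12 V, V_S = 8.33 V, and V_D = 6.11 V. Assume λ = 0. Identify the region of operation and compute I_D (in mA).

Triode; I_D = 11.6 mA

V_SG = V_S − V_G = 8.33 − 5.12 = 3.21 V; V_SD = V_S − V_D = 8.33 − 6.11 = 2.22 V.
k_p = μ_pC_ox · (W/L) = 3.14 mA/V².
V_ov = V_SG − |V_th| = 3.21 − 0.442 = 2.77 V.
Since V_SD = 2.22 V < V_ov = 2.77 V, the device is in the triode region.
I_D = k_p [V_ov · V_SD − ½ V_SD²] = 3.14 × [2.77 × 2.22 − 0.5 × 2.22²] = 11.6 mA.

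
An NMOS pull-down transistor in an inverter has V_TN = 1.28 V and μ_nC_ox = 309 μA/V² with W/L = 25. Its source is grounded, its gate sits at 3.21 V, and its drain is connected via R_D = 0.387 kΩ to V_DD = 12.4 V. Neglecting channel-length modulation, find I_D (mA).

V_GS = V_G = 3.21 V, so V_ov = 3.21 − 1.28 = 1.93 V.
k_n = μ_nC_ox · (W/L) = 7.725 mA/V².
Assume saturation: I_D = ½ k_n V_ov² = 0.5 × 7.725 × 1.93² = 14.4 mA, giving V_DS = V_DD − I_D R_D = 12.4 − 14.4 × 0.387 = 6.83 V.
V_DS = 6.83 V ≥ V_ov = 1.93 V, confirming saturation.

I_D = 14.4 mA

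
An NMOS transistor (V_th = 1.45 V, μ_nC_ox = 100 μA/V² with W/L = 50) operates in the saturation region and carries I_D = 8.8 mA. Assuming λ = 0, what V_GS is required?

k_n = μ_nC_ox · (W/L) = 5 mA/V².
In saturation I_D = ½ k_n (V_GS − V_th)², so V_GS − V_th = √(2 I_D / k_n) = √(2 × 8.8 / 5) = 1.88 V.
V_GS = 1.45 + 1.88 = 3.33 V.

V_GS = 3.33 V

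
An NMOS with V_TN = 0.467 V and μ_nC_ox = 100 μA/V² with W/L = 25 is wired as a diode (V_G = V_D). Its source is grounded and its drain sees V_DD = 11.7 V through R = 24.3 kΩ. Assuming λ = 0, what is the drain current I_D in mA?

I_D = 0.438 mA

With gate tied to drain, V_GS = V_DS ≥ V_GS − V_TN, so the device is in saturation.
k_n = μ_nC_ox · (W/L) = 2.5 mA/V².
KCL at the drain: ½ k_n (V_GS − V_TN)² = (V_DD − V_GS)/R.
Let x = V_GS − 0.467. Then 30.4 x² + x − 11.23 = 0, giving x = 0.592 V (positive root), so V_GS = 1.06 V.
I_D = (V_DD − V_GS)/R = (11.7 − 1.06) / 24.3 = 0.438 mA.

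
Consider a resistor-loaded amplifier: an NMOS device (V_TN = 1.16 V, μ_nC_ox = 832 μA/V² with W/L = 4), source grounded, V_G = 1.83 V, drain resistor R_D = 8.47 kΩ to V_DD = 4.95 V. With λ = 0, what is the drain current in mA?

V_GS = V_G = 1.83 V, so V_ov = 1.83 − 1.16 = 0.67 V.
k_n = μ_nC_ox · (W/L) = 3.328 mA/V².
Assume saturation: I_D = ½ k_n V_ov² = 0.5 × 3.328 × 0.67² = 0.747 mA, giving V_DS = V_DD − I_D R_D = 4.95 − 0.747 × 8.47 = -1.38 V.
But -1.38 V < V_ov = 0.67 V, so the device is actually in triode.
In triode I_D = k_n[V_ov V_DS − ½ V_DS²] and I_D = (V_DD − V_DS)/R_D. Equating: 14.1 V_DS² − 19.89 V_DS + 4.95 = 0, giving V_DS = 0.323 V (the root below V_ov).
I_D = (4.95 − 0.323) / 8.47 = 0.546 mA.

I_D = 0.546 mA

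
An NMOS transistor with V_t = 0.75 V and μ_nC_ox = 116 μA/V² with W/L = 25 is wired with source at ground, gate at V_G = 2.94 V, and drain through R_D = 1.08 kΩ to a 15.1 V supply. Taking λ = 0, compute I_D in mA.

I_D = 6.95 mA

V_GS = V_G = 2.94 V, so V_ov = 2.94 − 0.75 = 2.19 V.
k_n = μ_nC_ox · (W/L) = 2.9 mA/V².
Assume saturation: I_D = ½ k_n V_ov² = 0.5 × 2.9 × 2.19² = 6.95 mA, giving V_DS = V_DD − I_D R_D = 15.1 − 6.95 × 1.08 = 7.59 V.
V_DS = 7.59 V ≥ V_ov = 2.19 V, confirming saturation.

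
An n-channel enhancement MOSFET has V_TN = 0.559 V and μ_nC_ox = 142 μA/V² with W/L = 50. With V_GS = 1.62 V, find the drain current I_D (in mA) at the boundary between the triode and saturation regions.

I_D = 4.00 mA

At the boundary V_DS = V_ov = V_GS − V_TN = 1.62 − 0.559 = 1.06 V.
k_n = μ_nC_ox · (W/L) = 7.1 mA/V².
I_D = ½ k_n V_ov² = 0.5 × 7.1 × 1.06² = 4 mA.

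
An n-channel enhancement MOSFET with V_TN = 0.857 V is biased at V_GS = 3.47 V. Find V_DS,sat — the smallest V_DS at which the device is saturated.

The boundary between triode and saturation is V_DS = V_GS − V_TN = V_ov.
V_ov = 3.47 − 0.857 = 2.61 V.

V_DS,sat = 2.61 V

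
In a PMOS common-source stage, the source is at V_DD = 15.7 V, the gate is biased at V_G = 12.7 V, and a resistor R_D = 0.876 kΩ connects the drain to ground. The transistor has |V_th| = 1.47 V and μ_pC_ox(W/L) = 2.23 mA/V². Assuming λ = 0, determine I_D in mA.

V_SG = V_DD − V_G = 15.7 − 12.7 = 3 V, so V_ov = 3 − 1.47 = 1.53 V.
Assume saturation: I_D = ½ k_p V_ov² = 0.5 × 2.23 × 1.53² = 2.61 mA, giving V_SD = V_DD − I_D R_D = 15.7 − 2.61 × 0.876 = 13.4 V.
V_SD = 13.4 V ≥ V_ov = 1.53 V, confirming saturation.

I_D = 2.61 mA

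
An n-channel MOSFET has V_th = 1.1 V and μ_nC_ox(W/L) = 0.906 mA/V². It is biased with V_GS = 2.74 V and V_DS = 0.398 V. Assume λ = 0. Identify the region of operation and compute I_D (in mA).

V_ov = V_GS − V_th = 2.74 − 1.1 = 1.64 V.
Since V_DS = 0.398 V < V_ov = 1.64 V, the device is in the triode region.
I_D = k_n [V_ov · V_DS − ½ V_DS²] = 0.906 × [1.64 × 0.398 − 0.5 × 0.398²] = 0.52 mA.

Triode; I_D = 0.520 mA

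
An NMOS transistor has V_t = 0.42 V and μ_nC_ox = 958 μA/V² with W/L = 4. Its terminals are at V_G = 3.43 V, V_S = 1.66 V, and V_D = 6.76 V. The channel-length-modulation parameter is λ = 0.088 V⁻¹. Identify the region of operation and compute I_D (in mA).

Saturation; I_D = 5.06 mA

V_GS = V_G − V_S = 3.43 − 1.66 = 1.77 V; V_DS = V_D − V_S = 6.76 − 1.66 = 5.1 V.
k_n = μ_nC_ox · (W/L) = 3.832 mA/V².
V_ov = V_GS − V_t = 1.77 − 0.42 = 1.35 V.
Since V_DS = 5.1 V ≥ V_ov = 1.35 V, the device is in saturation.
I_D = ½ k_n V_ov² (1 + λ V_DS) = 0.5 × 3.832 × 1.35² × (1 + 0.088 × 5.1) = 5.06 mA.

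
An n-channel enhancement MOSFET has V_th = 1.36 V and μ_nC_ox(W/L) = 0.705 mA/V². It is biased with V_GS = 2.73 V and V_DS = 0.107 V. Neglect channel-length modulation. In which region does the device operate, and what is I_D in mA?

V_ov = V_GS − V_th = 2.73 − 1.36 = 1.37 V.
Since V_DS = 0.107 V < V_ov = 1.37 V, the device is in the triode region.
I_D = k_n [V_ov · V_DS − ½ V_DS²] = 0.705 × [1.37 × 0.107 − 0.5 × 0.107²] = 0.0993 mA.

Triode; I_D = 0.0993 mA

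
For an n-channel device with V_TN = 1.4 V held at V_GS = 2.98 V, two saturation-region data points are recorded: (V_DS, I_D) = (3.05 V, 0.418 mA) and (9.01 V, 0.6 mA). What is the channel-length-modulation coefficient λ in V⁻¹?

With V_GS fixed, I_D ∝ (1 + λ V_DS) in saturation, so I_D2/I_D1 = (1 + λ V_DS2)/(1 + λ V_DS1).
0.6/0.418 = 1.435 = (1 + 9.01 λ)/(1 + 3.05 λ).
Solving: λ (I_D1 V_DS2 − I_D2 V_DS1) = I_D2 − I_D1, so λ = (0.6 − 0.418) / (0.418 × 9.01 − 0.6 × 3.05) = 0.182 / 1.94 = 0.094 V⁻¹.

λ = 0.0940 V⁻¹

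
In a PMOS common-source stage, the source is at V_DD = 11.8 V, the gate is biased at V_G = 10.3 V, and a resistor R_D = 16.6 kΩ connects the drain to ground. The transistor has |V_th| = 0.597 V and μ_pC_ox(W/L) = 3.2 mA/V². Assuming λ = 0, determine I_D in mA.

I_D = 0.694 mA

V_SG = V_DD − V_G = 11.8 − 10.3 = 1.5 V, so V_ov = 1.5 − 0.597 = 0.903 V.
Assume saturation: I_D = ½ k_p V_ov² = 0.5 × 3.2 × 0.903² = 1.3 mA, giving V_SD = V_DD − I_D R_D = 11.8 − 1.3 × 16.6 = -9.86 V.
But -9.86 V < V_ov = 0.903 V, so the device is actually in triode.
In triode I_D = k_p[V_ov V_SD − ½ V_SD²] and I_D = (V_DD − V_SD)/R_D. Equating: 26.6 V_SD² − 48.97 V_SD + 11.8 = 0, giving V_SD = 0.285 V (the root below V_ov).
I_D = (11.8 − 0.285) / 16.6 = 0.694 mA.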